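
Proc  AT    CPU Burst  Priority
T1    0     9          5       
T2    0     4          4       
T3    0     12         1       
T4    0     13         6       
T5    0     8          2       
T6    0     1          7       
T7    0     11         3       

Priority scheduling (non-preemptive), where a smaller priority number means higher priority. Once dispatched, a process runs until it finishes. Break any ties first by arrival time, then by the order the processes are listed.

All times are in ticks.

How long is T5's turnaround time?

20

Gantt: | T3 0-12 | T5 12-20 | T7 20-31 | T2 31-35 | T1 35-44 | T4 44-57 | T6 57-58 |
Completion: T1=44  T2=35  T3=12  T4=57  T5=20  T6=58  T7=31
Turnaround(T5) = completion − arrival = 20 − 0 = 20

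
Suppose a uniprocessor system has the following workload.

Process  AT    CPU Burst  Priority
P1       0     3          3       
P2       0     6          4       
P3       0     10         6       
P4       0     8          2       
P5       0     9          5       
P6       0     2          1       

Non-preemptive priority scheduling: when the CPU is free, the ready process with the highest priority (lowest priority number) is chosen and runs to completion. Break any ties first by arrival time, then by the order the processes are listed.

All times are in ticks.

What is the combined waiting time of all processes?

72

Timeline: | P6 0-2 | P4 2-10 | P1 10-13 | P2 13-19 | P5 19-28 | P3 28-38 |
Completion: P1=13  P2=19  P3=38  P4=10  P5=28  P6=2
Waiting = turnaround − burst: P1=10, P2=13, P3=28, P4=2, P5=19, P6=0
Total waiting = 10 + 13 + 28 + 2 + 19 + 0 = 72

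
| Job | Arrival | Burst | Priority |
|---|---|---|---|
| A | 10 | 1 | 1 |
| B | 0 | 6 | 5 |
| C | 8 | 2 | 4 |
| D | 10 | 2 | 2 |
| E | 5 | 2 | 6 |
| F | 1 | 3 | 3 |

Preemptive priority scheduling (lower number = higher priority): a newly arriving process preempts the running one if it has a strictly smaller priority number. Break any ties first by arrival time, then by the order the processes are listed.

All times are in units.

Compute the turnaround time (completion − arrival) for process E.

Gantt: | B 0-1 | F 1-4 | B 4-8 | C 8-10 | A 10-11 | D 11-13 | B 13-14 | E 14-16 |
Completion: A=11  B=14  C=10  D=13  E=16  F=4
Turnaround(E) = completion − arrival = 16 − 5 = 11

11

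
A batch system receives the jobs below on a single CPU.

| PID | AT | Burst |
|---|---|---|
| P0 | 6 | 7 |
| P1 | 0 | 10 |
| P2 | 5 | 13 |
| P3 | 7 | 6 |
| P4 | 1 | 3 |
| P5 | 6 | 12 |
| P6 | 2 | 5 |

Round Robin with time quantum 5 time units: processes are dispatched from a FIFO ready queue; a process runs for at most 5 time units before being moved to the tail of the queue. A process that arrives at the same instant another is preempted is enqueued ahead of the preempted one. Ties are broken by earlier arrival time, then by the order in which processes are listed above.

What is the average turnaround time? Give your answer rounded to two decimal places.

31.86

Schedule: | P1 0-5 | P4 5-8 | P6 8-13 | P2 13-18 | P1 18-23 | P0 23-28 | P5 28-33 | P3 33-38 | P2 38-43 | P0 43-45 | P5 45-50 | P3 50-51 | P2 51-54 | P5 54-56 |
Completion: P0=45  P1=23  P2=54  P3=51  P4=8  P5=56  P6=13
Turnaround times: P0=39, P1=23, P2=49, P3=44, P4=7, P5=50, P6=11
Average turnaround = (39+23+49+44+7+50+11) / 7 = 223/7 = 31.86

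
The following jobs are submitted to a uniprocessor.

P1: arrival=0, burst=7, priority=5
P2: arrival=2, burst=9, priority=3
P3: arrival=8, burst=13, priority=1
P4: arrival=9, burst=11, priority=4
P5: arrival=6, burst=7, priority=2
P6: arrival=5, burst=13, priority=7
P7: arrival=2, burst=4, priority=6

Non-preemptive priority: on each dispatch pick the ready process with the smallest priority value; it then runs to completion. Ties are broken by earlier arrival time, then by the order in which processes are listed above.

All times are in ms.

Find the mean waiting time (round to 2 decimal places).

21.43

Timeline: | P1 0-7 | P5 7-14 | P3 14-27 | P2 27-36 | P4 36-47 | P7 47-51 | P6 51-64 |
Completion: P1=7  P2=36  P3=27  P4=47  P5=14  P6=64  P7=51
Turnaround (C−A): P1=7  P2=34  P3=19  P4=38  P5=8  P6=59  P7=49
Waiting times: P1=0, P2=25, P3=6, P4=27, P5=1, P6=46, P7=45
Average waiting = (0+25+6+27+1+46+45) / 7 = 150/7 = 21.43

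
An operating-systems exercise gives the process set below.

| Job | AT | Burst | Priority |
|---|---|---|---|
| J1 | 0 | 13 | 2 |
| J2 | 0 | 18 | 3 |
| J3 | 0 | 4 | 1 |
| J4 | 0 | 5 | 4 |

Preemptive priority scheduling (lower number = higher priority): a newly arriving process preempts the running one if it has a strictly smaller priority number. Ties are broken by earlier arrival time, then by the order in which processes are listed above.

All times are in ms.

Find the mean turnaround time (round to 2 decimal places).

24.00

Schedule: | J3 0-4 | J1 4-17 | J2 17-35 | J4 35-40 |
Completion: J1=17  J2=35  J3=4  J4=40
Turnaround times: J1=17, J2=35, J3=4, J4=40
Average turnaround = (17+35+4+40) / 4 = 96/4 = 24.00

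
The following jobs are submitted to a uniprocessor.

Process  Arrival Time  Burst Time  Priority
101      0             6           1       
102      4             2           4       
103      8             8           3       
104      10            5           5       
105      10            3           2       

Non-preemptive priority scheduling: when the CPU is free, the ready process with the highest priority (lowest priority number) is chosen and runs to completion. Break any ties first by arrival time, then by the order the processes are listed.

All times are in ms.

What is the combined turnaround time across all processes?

Schedule: | 101 0-6 | 102 6-8 | 103 8-16 | 105 16-19 | 104 19-24 |
Completion: 101=6  102=8  103=16  104=24  105=19
Turnaround (C−A): 101=6  102=4  103=8  104=14  105=9
Turnaround = completion − arrival: 101=6, 102=4, 103=8, 104=14, 105=9
Total turnaround = 6 + 4 + 8 + 14 + 9 = 41

41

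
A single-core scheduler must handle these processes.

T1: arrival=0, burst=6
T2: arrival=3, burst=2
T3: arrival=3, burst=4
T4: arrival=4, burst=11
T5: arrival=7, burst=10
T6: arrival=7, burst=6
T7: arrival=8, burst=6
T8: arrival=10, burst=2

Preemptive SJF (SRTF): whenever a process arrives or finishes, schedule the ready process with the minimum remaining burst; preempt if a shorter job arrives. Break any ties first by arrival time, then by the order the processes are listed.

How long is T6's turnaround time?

Timeline: | T1 0-3 | T2 3-5 | T1 5-8 | T3 8-12 | T8 12-14 | T6 14-20 | T7 20-26 | T5 26-36 | T4 36-47 |
Completion: T1=8  T2=5  T3=12  T4=47  T5=36  T6=20  T7=26  T8=14
Turnaround (C−A): T1=8  T2=2  T3=9  T4=43  T5=29  T6=13  T7=18  T8=4
Turnaround(T6) = completion − arrival = 20 − 7 = 13

13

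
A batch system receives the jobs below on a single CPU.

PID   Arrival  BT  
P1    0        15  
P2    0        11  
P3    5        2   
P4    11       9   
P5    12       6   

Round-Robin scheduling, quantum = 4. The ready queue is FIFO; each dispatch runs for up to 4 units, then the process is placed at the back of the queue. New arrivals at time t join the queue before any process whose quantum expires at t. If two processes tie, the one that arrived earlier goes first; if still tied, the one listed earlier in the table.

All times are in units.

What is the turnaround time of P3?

9

Schedule: | P1 0-4 | P2 4-8 | P1 8-12 | P3 12-14 | P2 14-18 | P4 18-22 | P5 22-26 | P1 26-30 | P2 30-33 | P4 33-37 | P5 37-39 | P1 39-42 | P4 42-43 |
Completion: P1=42  P2=33  P3=14  P4=43  P5=39
Turnaround(P3) = completion − arrival = 14 − 5 = 9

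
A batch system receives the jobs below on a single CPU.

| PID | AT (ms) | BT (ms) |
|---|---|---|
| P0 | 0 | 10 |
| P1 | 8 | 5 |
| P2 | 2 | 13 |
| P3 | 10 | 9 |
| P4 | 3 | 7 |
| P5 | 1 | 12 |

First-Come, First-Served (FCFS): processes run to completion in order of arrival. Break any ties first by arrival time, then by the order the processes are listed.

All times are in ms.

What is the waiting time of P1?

Timeline: | P0 0-10 | P5 10-22 | P2 22-35 | P4 35-42 | P1 42-47 | P3 47-56 |
Completion: P0=10  P1=47  P2=35  P3=56  P4=42  P5=22
Waiting(P1) = turnaround − burst = 39 − 5 = 34

34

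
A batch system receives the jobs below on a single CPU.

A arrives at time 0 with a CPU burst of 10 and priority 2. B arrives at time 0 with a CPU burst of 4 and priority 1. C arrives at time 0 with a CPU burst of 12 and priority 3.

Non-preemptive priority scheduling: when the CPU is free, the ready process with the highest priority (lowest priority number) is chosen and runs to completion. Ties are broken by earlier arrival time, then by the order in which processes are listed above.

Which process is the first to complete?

B

Gantt: | B 0-4 | A 4-14 | C 14-26 |
Completion: A=14  B=4  C=26
Finish order: B → A → C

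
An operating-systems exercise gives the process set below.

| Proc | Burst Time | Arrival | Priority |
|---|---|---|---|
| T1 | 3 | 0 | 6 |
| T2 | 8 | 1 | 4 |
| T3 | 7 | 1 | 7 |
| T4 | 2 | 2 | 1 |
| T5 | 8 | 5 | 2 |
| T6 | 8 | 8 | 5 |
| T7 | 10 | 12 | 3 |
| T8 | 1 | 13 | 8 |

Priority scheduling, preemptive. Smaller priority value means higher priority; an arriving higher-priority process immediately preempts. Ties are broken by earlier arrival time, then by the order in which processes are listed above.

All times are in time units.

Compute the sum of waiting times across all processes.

Schedule: | T1 0-1 | T2 1-2 | T4 2-4 | T2 4-5 | T5 5-13 | T7 13-23 | T2 23-29 | T6 29-37 | T1 37-39 | T3 39-46 | T8 46-47 |
Completion: T1=39  T2=29  T3=46  T4=4  T5=13  T6=37  T7=23  T8=47
Waiting = turnaround − burst: T1=36, T2=20, T3=38, T4=0, T5=0, T6=21, T7=1, T8=33
Total waiting = 36 + 20 + 38 + 0 + 0 + 21 + 1 + 33 = 149

149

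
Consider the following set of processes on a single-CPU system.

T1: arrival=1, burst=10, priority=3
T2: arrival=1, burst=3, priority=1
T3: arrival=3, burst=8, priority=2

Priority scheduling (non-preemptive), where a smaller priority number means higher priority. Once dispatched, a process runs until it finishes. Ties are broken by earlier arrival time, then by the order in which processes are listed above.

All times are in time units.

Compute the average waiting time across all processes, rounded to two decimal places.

4.00

Gantt: | idle 0-1 | T2 1-4 | T3 4-12 | T1 12-22 |
Completion: T1=22  T2=4  T3=12
Turnaround (C−A): T1=21  T2=3  T3=9
Waiting times: T1=11, T2=0, T3=1
Average waiting = (11+0+1) / 3 = 12/3 = 4.00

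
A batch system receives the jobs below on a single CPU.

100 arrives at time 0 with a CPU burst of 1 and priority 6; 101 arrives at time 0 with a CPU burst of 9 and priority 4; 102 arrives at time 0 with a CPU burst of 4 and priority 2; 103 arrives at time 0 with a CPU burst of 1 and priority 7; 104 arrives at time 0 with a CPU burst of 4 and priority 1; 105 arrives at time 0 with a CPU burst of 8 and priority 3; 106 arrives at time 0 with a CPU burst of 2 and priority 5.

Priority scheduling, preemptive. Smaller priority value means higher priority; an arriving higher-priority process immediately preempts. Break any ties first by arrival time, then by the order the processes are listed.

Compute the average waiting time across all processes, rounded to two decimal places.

15.43

Gantt: | 104 0-4 | 102 4-8 | 105 8-16 | 101 16-25 | 106 25-27 | 100 27-28 | 103 28-29 |
Completion: 100=28  101=25  102=8  103=29  104=4  105=16  106=27
Turnaround (C−A): 100=28  101=25  102=8  103=29  104=4  105=16  106=27
Waiting times: 100=27, 101=16, 102=4, 103=28, 104=0, 105=8, 106=25
Average waiting = (27+16+4+28+0+8+25) / 7 = 108/7 = 15.43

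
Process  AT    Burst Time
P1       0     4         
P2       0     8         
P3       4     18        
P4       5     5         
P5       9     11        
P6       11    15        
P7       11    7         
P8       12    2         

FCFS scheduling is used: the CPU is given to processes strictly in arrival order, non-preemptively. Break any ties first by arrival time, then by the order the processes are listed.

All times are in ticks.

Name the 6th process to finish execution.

Gantt: | P1 0-4 | P2 4-12 | P3 12-30 | P4 30-35 | P5 35-46 | P6 46-61 | P7 61-68 | P8 68-70 |
Completion: P1=4  P2=12  P3=30  P4=35  P5=46  P6=61  P7=68  P8=70
Turnaround (C−A): P1=4  P2=12  P3=26  P4=30  P5=37  P6=50  P7=57  P8=58
Finish order: P1 → P2 → P3 → P4 → P5 → P6 → P7 → P8

P6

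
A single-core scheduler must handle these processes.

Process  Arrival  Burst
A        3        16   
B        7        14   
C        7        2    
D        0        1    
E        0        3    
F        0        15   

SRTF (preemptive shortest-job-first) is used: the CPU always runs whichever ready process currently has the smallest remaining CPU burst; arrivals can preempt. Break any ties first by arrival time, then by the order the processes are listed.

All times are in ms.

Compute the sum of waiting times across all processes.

Timeline: | D 0-1 | E 1-4 | F 4-7 | C 7-9 | F 9-21 | B 21-35 | A 35-51 |
Completion: A=51  B=35  C=9  D=1  E=4  F=21
Turnaround (C−A): A=48  B=28  C=2  D=1  E=4  F=21
Waiting = turnaround − burst: A=32, B=14, C=0, D=0, E=1, F=6
Total waiting = 32 + 14 + 0 + 0 + 1 + 6 = 53

53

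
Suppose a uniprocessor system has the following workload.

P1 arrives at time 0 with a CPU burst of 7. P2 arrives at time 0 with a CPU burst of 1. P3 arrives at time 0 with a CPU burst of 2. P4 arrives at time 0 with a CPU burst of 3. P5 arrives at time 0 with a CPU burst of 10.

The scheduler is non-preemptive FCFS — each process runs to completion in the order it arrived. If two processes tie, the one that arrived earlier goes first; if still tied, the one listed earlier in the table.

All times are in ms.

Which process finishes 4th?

P4

Timeline: | P1 0-7 | P2 7-8 | P3 8-10 | P4 10-13 | P5 13-23 |
Completion: P1=7  P2=8  P3=10  P4=13  P5=23
Turnaround (C−A): P1=7  P2=8  P3=10  P4=13  P5=23
Finish order: P1 → P2 → P3 → P4 → P5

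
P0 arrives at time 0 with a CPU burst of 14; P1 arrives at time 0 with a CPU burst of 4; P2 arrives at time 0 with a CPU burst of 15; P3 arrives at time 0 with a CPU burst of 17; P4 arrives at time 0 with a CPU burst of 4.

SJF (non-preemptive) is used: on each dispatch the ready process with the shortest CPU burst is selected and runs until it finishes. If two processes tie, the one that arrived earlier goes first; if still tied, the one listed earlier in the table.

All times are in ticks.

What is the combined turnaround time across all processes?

Gantt: | P1 0-4 | P4 4-8 | P0 8-22 | P2 22-37 | P3 37-54 |
Completion: P0=22  P1=4  P2=37  P3=54  P4=8
Turnaround (C−A): P0=22  P1=4  P2=37  P3=54  P4=8
Turnaround = completion − arrival: P0=22, P1=4, P2=37, P3=54, P4=8
Total turnaround = 22 + 4 + 37 + 54 + 8 = 125

125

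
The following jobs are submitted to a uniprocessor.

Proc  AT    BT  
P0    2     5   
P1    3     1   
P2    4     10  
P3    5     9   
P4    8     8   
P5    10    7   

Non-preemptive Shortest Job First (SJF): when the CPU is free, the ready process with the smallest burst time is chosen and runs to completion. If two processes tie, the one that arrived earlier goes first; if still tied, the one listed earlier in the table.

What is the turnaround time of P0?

5

Timeline: | idle 0-2 | P0 2-7 | P1 7-8 | P4 8-16 | P5 16-23 | P3 23-32 | P2 32-42 |
Completion: P0=7  P1=8  P2=42  P3=32  P4=16  P5=23
Turnaround(P0) = completion − arrival = 7 − 2 = 5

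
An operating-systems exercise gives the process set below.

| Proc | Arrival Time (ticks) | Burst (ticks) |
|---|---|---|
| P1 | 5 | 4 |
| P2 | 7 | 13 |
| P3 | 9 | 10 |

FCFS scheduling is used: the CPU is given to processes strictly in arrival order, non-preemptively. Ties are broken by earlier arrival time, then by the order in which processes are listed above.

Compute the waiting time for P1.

0

Schedule: | idle 0-5 | P1 5-9 | P2 9-22 | P3 22-32 |
Completion: P1=9  P2=22  P3=32
Turnaround (C−A): P1=4  P2=15  P3=23
Waiting(P1) = turnaround − burst = 4 − 4 = 0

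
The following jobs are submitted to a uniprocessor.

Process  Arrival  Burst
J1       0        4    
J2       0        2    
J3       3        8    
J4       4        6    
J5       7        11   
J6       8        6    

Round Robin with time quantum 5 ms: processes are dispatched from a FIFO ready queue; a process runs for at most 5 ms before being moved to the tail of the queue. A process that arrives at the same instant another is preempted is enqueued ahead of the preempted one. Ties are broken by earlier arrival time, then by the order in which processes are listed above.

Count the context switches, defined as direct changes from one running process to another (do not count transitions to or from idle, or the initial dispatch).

Gantt: | J1 0-4 | J2 4-6 | J3 6-11 | J4 11-16 | J5 16-21 | J6 21-26 | J3 26-29 | J4 29-30 | J5 30-35 | J6 35-36 | J5 36-37 |
Completion: J1=4  J2=6  J3=29  J4=30  J5=37  J6=36
Turnaround (C−A): J1=4  J2=6  J3=26  J4=26  J5=30  J6=28

10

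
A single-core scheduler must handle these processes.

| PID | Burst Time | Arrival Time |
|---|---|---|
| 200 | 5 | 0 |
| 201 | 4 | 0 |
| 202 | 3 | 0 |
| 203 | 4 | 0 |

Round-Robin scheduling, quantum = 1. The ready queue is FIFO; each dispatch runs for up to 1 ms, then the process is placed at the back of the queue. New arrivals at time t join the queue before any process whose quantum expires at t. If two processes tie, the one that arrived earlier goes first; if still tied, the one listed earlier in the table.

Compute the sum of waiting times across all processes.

40

Timeline: | 200 0-1 | 201 1-2 | 202 2-3 | 203 3-4 | 200 4-5 | 201 5-6 | 202 6-7 | 203 7-8 | 200 8-9 | 201 9-10 | 202 10-11 | 203 11-12 | 200 12-13 | 201 13-14 | 203 14-15 | 200 15-16 |
Completion: 200=16  201=14  202=11  203=15
Turnaround (C−A): 200=16  201=14  202=11  203=15
Waiting = turnaround − burst: 200=11, 201=10, 202=8, 203=11
Total waiting = 11 + 10 + 8 + 11 = 40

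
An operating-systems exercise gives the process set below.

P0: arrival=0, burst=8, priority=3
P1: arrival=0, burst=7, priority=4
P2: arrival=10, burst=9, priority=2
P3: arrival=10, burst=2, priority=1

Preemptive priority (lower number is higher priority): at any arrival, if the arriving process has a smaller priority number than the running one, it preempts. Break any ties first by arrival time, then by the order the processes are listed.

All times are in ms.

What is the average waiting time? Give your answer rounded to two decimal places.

Schedule: | P0 0-8 | P1 8-10 | P3 10-12 | P2 12-21 | P1 21-26 |
Completion: P0=8  P1=26  P2=21  P3=12
Turnaround (C−A): P0=8  P1=26  P2=11  P3=2
Waiting times: P0=0, P1=19, P2=2, P3=0
Average waiting = (0+19+2+0) / 4 = 21/4 = 5.25

5.25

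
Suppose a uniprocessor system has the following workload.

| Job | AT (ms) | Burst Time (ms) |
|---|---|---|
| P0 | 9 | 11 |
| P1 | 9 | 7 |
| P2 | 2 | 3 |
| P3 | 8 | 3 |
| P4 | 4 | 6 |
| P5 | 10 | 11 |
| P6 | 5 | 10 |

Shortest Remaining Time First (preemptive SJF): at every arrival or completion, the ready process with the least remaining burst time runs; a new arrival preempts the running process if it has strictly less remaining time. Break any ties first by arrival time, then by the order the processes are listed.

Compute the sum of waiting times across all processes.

Timeline: | idle 0-2 | P2 2-5 | P4 5-11 | P3 11-14 | P1 14-21 | P6 21-31 | P0 31-42 | P5 42-53 |
Completion: P0=42  P1=21  P2=5  P3=14  P4=11  P5=53  P6=31
Turnaround (C−A): P0=33  P1=12  P2=3  P3=6  P4=7  P5=43  P6=26
Waiting = turnaround − burst: P0=22, P1=5, P2=0, P3=3, P4=1, P5=32, P6=16
Total waiting = 22 + 5 + 0 + 3 + 1 + 32 + 16 = 79

79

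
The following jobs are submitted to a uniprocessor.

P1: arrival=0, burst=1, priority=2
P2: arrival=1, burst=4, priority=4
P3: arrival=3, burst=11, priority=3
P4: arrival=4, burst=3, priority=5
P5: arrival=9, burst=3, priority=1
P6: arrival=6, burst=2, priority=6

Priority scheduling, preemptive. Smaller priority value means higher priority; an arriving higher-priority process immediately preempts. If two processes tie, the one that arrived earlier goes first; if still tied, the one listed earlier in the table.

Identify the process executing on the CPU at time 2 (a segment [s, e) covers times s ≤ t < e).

P2

Gantt: | P1 0-1 | P2 1-3 | P3 3-9 | P5 9-12 | P3 12-17 | P2 17-19 | P4 19-22 | P6 22-24 |
Completion: P1=1  P2=19  P3=17  P4=22  P5=12  P6=24
Turnaround (C−A): P1=1  P2=18  P3=14  P4=18  P5=3  P6=18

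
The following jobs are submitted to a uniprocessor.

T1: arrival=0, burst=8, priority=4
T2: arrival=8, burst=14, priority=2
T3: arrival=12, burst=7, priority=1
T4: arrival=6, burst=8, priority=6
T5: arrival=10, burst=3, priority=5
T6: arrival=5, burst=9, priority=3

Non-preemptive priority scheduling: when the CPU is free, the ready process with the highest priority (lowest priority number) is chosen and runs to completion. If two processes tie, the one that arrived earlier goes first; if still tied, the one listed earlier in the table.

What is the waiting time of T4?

35

Timeline: | T1 0-8 | T2 8-22 | T3 22-29 | T6 29-38 | T5 38-41 | T4 41-49 |
Completion: T1=8  T2=22  T3=29  T4=49  T5=41  T6=38
Waiting(T4) = turnaround − burst = 43 − 8 = 35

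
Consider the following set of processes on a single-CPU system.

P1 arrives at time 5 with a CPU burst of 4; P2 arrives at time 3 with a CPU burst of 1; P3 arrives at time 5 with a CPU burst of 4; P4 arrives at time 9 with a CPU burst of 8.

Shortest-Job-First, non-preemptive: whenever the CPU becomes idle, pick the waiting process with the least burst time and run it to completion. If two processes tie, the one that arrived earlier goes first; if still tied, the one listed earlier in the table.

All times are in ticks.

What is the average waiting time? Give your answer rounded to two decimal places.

Gantt: | idle 0-3 | P2 3-4 | idle 4-5 | P1 5-9 | P3 9-13 | P4 13-21 |
Completion: P1=9  P2=4  P3=13  P4=21
Waiting times: P1=0, P2=0, P3=4, P4=4
Average waiting = (0+0+4+4) / 4 = 8/4 = 2.00

2.00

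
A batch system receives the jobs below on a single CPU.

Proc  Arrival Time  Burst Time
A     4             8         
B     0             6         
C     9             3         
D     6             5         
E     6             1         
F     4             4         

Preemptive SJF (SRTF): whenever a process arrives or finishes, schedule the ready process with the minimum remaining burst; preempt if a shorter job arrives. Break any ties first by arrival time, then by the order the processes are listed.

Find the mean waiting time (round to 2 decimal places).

4.67

Schedule: | B 0-6 | E 6-7 | F 7-11 | C 11-14 | D 14-19 | A 19-27 |
Completion: A=27  B=6  C=14  D=19  E=7  F=11
Waiting times: A=15, B=0, C=2, D=8, E=0, F=3
Average waiting = (15+0+2+8+0+3) / 6 = 28/6 = 4.67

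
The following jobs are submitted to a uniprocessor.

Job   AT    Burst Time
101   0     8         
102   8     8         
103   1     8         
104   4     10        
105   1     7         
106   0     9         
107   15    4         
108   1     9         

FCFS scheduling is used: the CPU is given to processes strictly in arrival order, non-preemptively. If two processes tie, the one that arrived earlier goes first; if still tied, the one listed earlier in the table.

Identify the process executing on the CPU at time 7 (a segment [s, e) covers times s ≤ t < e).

Schedule: | 101 0-8 | 106 8-17 | 103 17-25 | 105 25-32 | 108 32-41 | 104 41-51 | 102 51-59 | 107 59-63 |
Completion: 101=8  102=59  103=25  104=51  105=32  106=17  107=63  108=41
Turnaround (C−A): 101=8  102=51  103=24  104=47  105=31  106=17  107=48  108=40

101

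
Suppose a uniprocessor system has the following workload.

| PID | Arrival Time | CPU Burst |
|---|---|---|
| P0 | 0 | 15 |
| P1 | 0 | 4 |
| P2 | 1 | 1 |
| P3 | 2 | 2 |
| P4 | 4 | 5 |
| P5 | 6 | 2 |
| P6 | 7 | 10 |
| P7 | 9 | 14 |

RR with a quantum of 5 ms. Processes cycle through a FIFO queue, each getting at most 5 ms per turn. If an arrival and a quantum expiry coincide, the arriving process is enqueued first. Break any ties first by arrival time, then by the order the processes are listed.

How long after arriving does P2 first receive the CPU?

Schedule: | P0 0-5 | P1 5-9 | P2 9-10 | P3 10-12 | P4 12-17 | P0 17-22 | P5 22-24 | P6 24-29 | P7 29-34 | P0 34-39 | P6 39-44 | P7 44-53 |
Completion: P0=39  P1=9  P2=10  P3=12  P4=17  P5=24  P6=44  P7=53
Turnaround (C−A): P0=39  P1=9  P2=9  P3=10  P4=13  P5=18  P6=37  P7=44
Response(P2) = first start − arrival = 9 − 1 = 8

8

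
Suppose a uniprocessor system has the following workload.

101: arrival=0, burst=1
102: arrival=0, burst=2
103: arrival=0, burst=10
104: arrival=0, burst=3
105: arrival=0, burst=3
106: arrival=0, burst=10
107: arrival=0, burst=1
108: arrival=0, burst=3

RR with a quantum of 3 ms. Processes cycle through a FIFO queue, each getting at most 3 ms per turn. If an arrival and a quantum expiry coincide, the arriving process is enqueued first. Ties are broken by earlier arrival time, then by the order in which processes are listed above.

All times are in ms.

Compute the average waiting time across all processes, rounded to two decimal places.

11.50

Schedule: | 101 0-1 | 102 1-3 | 103 3-6 | 104 6-9 | 105 9-12 | 106 12-15 | 107 15-16 | 108 16-19 | 103 19-22 | 106 22-25 | 103 25-28 | 106 28-31 | 103 31-32 | 106 32-33 |
Completion: 101=1  102=3  103=32  104=9  105=12  106=33  107=16  108=19
Turnaround (C−A): 101=1  102=3  103=32  104=9  105=12  106=33  107=16  108=19
Waiting times: 101=0, 102=1, 103=22, 104=6, 105=9, 106=23, 107=15, 108=16
Average waiting = (0+1+22+6+9+23+15+16) / 8 = 92/8 = 11.50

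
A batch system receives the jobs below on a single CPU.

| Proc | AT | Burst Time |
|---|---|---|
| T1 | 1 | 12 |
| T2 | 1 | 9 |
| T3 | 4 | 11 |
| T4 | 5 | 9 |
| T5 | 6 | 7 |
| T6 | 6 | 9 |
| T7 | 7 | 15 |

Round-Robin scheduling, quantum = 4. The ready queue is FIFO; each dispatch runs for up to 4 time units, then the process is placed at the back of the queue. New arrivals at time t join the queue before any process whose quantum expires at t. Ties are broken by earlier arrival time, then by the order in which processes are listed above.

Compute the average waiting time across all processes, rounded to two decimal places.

46.86

Timeline: | idle 0-1 | T1 1-5 | T2 5-9 | T3 9-13 | T4 13-17 | T1 17-21 | T5 21-25 | T6 25-29 | T7 29-33 | T2 33-37 | T3 37-41 | T4 41-45 | T1 45-49 | T5 49-52 | T6 52-56 | T7 56-60 | T2 60-61 | T3 61-64 | T4 64-65 | T6 65-66 | T7 66-73 |
Completion: T1=49  T2=61  T3=64  T4=65  T5=52  T6=66  T7=73
Turnaround (C−A): T1=48  T2=60  T3=60  T4=60  T5=46  T6=60  T7=66
Waiting times: T1=36, T2=51, T3=49, T4=51, T5=39, T6=51, T7=51
Average waiting = (36+51+49+51+39+51+51) / 7 = 328/7 = 46.86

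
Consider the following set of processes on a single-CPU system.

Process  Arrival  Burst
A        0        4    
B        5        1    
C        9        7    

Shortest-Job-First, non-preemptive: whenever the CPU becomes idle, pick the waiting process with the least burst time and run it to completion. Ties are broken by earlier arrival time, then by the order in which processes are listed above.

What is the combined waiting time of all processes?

0

Timeline: | A 0-4 | idle 4-5 | B 5-6 | idle 6-9 | C 9-16 |
Completion: A=4  B=6  C=16
Turnaround (C−A): A=4  B=1  C=7
Waiting = turnaround − burst: A=0, B=0, C=0
Total waiting = 0 + 0 + 0 = 0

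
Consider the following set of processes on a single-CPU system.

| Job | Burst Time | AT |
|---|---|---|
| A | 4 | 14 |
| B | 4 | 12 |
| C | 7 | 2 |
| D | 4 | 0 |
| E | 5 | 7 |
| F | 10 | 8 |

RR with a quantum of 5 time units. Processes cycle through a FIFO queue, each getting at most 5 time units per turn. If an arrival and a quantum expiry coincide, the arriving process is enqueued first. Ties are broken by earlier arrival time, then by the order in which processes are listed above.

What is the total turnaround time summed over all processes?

Gantt: | D 0-4 | C 4-9 | E 9-14 | F 14-19 | C 19-21 | B 21-25 | A 25-29 | F 29-34 |
Completion: A=29  B=25  C=21  D=4  E=14  F=34
Turnaround (C−A): A=15  B=13  C=19  D=4  E=7  F=26
Turnaround = completion − arrival: A=15, B=13, C=19, D=4, E=7, F=26
Total turnaround = 15 + 13 + 19 + 4 + 7 + 26 = 84

84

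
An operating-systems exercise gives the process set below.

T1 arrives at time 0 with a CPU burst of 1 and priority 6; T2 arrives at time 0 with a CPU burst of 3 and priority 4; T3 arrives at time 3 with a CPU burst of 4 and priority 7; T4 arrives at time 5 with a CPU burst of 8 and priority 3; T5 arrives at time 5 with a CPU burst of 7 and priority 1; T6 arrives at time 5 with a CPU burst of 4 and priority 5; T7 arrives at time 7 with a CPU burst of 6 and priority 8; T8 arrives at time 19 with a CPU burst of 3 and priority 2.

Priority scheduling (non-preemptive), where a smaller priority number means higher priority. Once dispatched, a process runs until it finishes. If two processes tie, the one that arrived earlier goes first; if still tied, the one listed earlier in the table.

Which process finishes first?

Schedule: | T2 0-3 | T1 3-4 | T3 4-8 | T5 8-15 | T4 15-23 | T8 23-26 | T6 26-30 | T7 30-36 |
Completion: T1=4  T2=3  T3=8  T4=23  T5=15  T6=30  T7=36  T8=26
Finish order: T2 → T1 → T3 → T5 → T4 → T8 → T6 → T7

T2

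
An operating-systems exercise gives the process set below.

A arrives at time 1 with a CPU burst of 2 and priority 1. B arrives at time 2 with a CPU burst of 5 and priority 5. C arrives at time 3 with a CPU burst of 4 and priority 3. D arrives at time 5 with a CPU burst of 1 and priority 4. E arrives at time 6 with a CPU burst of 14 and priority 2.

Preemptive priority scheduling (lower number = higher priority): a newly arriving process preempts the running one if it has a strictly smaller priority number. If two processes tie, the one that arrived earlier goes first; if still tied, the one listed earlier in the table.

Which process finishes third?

C

Gantt: | idle 0-1 | A 1-3 | C 3-6 | E 6-20 | C 20-21 | D 21-22 | B 22-27 |
Completion: A=3  B=27  C=21  D=22  E=20
Finish order: A → E → C → D → B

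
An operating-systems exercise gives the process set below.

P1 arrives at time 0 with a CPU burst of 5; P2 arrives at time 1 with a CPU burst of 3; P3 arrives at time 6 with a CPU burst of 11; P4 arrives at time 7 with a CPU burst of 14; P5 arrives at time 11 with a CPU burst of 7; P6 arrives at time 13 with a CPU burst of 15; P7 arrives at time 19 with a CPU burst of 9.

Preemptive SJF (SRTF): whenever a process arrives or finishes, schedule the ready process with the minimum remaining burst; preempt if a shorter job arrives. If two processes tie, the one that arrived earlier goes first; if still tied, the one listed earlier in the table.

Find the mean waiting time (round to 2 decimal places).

Gantt: | P1 0-1 | P2 1-4 | P1 4-8 | P3 8-11 | P5 11-18 | P3 18-26 | P7 26-35 | P4 35-49 | P6 49-64 |
Completion: P1=8  P2=4  P3=26  P4=49  P5=18  P6=64  P7=35
Turnaround (C−A): P1=8  P2=3  P3=20  P4=42  P5=7  P6=51  P7=16
Waiting times: P1=3, P2=0, P3=9, P4=28, P5=0, P6=36, P7=7
Average waiting = (3+0+9+28+0+36+7) / 7 = 83/7 = 11.86

11.86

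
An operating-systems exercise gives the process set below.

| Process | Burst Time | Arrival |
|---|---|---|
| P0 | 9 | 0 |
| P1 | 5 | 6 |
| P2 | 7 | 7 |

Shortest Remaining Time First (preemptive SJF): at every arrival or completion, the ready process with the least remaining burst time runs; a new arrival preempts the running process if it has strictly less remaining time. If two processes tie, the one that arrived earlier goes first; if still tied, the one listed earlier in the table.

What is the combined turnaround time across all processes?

31

Timeline: | P0 0-9 | P1 9-14 | P2 14-21 |
Completion: P0=9  P1=14  P2=21
Turnaround (C−A): P0=9  P1=8  P2=14
Turnaround = completion − arrival: P0=9, P1=8, P2=14
Total turnaround = 9 + 8 + 14 = 31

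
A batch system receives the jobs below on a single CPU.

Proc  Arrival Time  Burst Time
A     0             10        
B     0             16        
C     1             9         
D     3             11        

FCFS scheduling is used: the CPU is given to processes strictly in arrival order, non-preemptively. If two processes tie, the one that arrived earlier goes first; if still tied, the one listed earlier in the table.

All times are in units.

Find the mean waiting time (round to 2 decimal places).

16.75

Schedule: | A 0-10 | B 10-26 | C 26-35 | D 35-46 |
Completion: A=10  B=26  C=35  D=46
Waiting times: A=0, B=10, C=25, D=32
Average waiting = (0+10+25+32) / 4 = 67/4 = 16.75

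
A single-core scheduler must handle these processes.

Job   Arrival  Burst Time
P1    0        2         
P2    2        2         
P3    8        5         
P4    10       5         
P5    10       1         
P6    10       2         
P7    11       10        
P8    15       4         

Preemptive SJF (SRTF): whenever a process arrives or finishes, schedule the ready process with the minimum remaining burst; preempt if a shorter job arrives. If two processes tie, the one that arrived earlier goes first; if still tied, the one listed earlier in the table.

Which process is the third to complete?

P5

Schedule: | P1 0-2 | P2 2-4 | idle 4-8 | P3 8-10 | P5 10-11 | P6 11-13 | P3 13-16 | P8 16-20 | P4 20-25 | P7 25-35 |
Completion: P1=2  P2=4  P3=16  P4=25  P5=11  P6=13  P7=35  P8=20
Finish order: P1 → P2 → P5 → P6 → P3 → P8 → P4 → P7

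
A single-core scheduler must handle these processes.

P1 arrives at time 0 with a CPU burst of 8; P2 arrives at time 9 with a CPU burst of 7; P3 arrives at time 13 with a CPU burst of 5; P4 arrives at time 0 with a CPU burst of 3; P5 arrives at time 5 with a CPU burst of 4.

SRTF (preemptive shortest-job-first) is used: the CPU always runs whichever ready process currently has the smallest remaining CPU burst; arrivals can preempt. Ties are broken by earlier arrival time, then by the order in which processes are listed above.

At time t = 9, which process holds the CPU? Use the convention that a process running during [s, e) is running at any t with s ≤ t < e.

P1

Schedule: | P4 0-3 | P1 3-5 | P5 5-9 | P1 9-15 | P3 15-20 | P2 20-27 |
Completion: P1=15  P2=27  P3=20  P4=3  P5=9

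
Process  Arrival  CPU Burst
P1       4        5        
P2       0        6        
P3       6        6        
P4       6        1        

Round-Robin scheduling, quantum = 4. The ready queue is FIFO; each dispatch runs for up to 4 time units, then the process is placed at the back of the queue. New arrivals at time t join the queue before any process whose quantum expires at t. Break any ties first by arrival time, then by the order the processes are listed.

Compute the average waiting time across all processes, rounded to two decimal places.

6.25

Gantt: | P2 0-4 | P1 4-8 | P2 8-10 | P3 10-14 | P4 14-15 | P1 15-16 | P3 16-18 |
Completion: P1=16  P2=10  P3=18  P4=15
Turnaround (C−A): P1=12  P2=10  P3=12  P4=9
Waiting times: P1=7, P2=4, P3=6, P4=8
Average waiting = (7+4+6+8) / 4 = 25/4 = 6.25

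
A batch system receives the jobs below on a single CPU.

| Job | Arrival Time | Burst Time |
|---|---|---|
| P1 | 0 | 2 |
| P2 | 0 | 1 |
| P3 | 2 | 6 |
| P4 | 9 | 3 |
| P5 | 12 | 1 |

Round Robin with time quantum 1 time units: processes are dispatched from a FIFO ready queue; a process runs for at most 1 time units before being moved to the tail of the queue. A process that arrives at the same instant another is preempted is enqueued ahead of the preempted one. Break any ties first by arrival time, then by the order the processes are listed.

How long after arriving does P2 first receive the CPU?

Schedule: | P1 0-1 | P2 1-2 | P1 2-3 | P3 3-9 | P4 9-12 | P5 12-13 |
Completion: P1=3  P2=2  P3=9  P4=12  P5=13
Turnaround (C−A): P1=3  P2=2  P3=7  P4=3  P5=1
Response(P2) = first start − arrival = 1 − 0 = 1

1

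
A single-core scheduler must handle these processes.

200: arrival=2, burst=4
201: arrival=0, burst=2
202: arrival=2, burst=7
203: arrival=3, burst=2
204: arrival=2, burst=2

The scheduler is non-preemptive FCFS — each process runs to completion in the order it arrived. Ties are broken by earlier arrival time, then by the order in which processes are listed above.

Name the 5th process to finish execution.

Timeline: | 201 0-2 | 200 2-6 | 202 6-13 | 204 13-15 | 203 15-17 |
Completion: 200=6  201=2  202=13  203=17  204=15
Finish order: 201 → 200 → 202 → 204 → 203

203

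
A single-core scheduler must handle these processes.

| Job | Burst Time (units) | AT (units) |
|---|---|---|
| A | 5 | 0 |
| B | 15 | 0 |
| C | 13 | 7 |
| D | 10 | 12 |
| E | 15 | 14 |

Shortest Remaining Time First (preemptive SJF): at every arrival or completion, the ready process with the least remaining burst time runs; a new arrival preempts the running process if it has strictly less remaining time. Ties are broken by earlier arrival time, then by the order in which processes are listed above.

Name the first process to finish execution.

Gantt: | A 0-5 | B 5-20 | D 20-30 | C 30-43 | E 43-58 |
Completion: A=5  B=20  C=43  D=30  E=58
Turnaround (C−A): A=5  B=20  C=36  D=18  E=44
Finish order: A → B → D → C → E

A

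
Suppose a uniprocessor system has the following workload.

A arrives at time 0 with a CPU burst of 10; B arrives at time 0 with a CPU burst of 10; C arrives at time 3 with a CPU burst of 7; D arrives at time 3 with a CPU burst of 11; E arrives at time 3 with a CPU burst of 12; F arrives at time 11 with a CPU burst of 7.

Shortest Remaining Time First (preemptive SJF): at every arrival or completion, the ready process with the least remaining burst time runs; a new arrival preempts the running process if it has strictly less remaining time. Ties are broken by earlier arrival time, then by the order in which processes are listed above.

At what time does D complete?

Timeline: | A 0-10 | C 10-17 | F 17-24 | B 24-34 | D 34-45 | E 45-57 |
Completion: A=10  B=34  C=17  D=45  E=57  F=24
Turnaround (C−A): A=10  B=34  C=14  D=42  E=54  F=13

45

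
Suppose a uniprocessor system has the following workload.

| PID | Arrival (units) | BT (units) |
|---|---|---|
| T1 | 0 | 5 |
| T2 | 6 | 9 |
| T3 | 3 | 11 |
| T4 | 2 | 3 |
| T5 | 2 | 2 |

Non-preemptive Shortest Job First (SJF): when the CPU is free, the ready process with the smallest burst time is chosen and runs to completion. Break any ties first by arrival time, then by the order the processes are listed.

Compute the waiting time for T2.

Schedule: | T1 0-5 | T5 5-7 | T4 7-10 | T2 10-19 | T3 19-30 |
Completion: T1=5  T2=19  T3=30  T4=10  T5=7
Turnaround (C−A): T1=5  T2=13  T3=27  T4=8  T5=5
Waiting(T2) = turnaround − burst = 13 − 9 = 4

4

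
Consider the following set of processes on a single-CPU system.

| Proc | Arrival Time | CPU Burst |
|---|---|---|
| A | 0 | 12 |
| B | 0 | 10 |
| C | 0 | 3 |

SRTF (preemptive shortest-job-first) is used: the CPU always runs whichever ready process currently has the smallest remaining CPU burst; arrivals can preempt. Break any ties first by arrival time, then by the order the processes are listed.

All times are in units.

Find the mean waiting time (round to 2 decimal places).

Gantt: | C 0-3 | B 3-13 | A 13-25 |
Completion: A=25  B=13  C=3
Waiting times: A=13, B=3, C=0
Average waiting = (13+3+0) / 3 = 16/3 = 5.33

5.33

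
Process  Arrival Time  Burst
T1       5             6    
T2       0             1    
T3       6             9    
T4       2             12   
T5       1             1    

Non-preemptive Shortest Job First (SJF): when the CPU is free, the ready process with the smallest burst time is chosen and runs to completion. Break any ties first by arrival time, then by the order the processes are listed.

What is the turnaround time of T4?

Schedule: | T2 0-1 | T5 1-2 | T4 2-14 | T1 14-20 | T3 20-29 |
Completion: T1=20  T2=1  T3=29  T4=14  T5=2
Turnaround(T4) = completion − arrival = 14 − 2 = 12

12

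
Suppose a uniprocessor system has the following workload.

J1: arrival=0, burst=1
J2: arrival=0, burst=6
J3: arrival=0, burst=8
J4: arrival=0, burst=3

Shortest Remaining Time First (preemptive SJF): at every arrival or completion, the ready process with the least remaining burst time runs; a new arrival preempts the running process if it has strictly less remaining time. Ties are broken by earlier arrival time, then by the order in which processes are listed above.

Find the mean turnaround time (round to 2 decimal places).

Timeline: | J1 0-1 | J4 1-4 | J2 4-10 | J3 10-18 |
Completion: J1=1  J2=10  J3=18  J4=4
Turnaround (C−A): J1=1  J2=10  J3=18  J4=4
Turnaround times: J1=1, J2=10, J3=18, J4=4
Average turnaround = (1+10+18+4) / 4 = 33/4 = 8.25

8.25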